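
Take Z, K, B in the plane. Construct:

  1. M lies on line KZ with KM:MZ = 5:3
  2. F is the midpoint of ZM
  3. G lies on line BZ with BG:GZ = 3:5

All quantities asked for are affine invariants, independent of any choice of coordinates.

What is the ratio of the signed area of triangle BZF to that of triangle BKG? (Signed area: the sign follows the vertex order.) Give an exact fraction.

Work in coordinates with Z = (0, 0), K = (1, 0), B = (0, 1).
1. M lies on line KZ with KM:MZ = 5:3 ⇒ M = (3/8, 0)
2. F is the midpoint of ZM ⇒ F = (3/16, 0)
3. G lies on line BZ with BG:GZ = 3:5 ⇒ G = (0, 5/8)
2·[BZF] = 3/16, 2·[BKG] = -3/8
[BZF]:[BKG] = 3/16:-3/8 = -1/2

[BZF]:[BKG] = -1/2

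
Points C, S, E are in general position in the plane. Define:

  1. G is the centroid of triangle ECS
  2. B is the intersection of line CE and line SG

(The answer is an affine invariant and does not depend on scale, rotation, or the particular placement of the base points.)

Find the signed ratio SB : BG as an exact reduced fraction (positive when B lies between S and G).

SB:BG = -3

Choose coordinates C = (0, 0), S = (1, 0), E = (0, 1).
1. G is the centroid of triangle ECS ⇒ G = (1/3, 1/3)
2. B is the intersection of line CE and line SG ⇒ B = (0, 1/2)
B = S + t·(G−S) with t = 3/2, so SB:BG = t:(1−t) = 3/2:-1/2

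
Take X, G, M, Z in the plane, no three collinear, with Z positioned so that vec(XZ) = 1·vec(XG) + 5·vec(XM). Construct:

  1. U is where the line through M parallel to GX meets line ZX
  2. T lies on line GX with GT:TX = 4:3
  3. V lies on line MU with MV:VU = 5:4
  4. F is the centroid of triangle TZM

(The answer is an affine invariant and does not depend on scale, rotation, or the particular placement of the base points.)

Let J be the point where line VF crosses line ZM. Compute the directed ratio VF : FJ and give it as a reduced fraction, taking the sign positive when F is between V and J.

Choose coordinates X = (0, 0), G = (1, 0), M = (0, 1), Z = (1, 5).
1. U is where the line through M parallel to GX meets line ZX ⇒ U = (1/5, 1)
2. T lies on line GX with GT:TX = 4:3 ⇒ T = (3/7, 0)
3. V lies on line MU with MV:VU = 5:4 ⇒ V = (1/9, 1)
4. F is the centroid of triangle TZM ⇒ F = (10/21, 2)
line VF meets ZM at J = (-7/29, 1/29)
F = V + t·(J−V) with t = -29/28, so VF:FJ = -29/28:57/28

VF:FJ = -29/57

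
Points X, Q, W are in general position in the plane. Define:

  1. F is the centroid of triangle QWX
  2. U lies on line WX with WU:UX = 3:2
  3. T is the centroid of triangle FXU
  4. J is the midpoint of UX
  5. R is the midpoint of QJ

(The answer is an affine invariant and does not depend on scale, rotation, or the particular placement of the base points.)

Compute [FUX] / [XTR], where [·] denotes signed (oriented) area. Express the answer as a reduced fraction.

Assign X = (0, 0), Q = (1, 0), W = (0, 1) — the answer is frame-independent, so this choice is without loss of generality.
1. F is the centroid of triangle QWX ⇒ F = (1/3, 1/3)
2. U lies on line WX with WU:UX = 3:2 ⇒ U = (0, 2/5)
3. T is the centroid of triangle FXU ⇒ T = (1/9, 11/45)
4. J is the midpoint of UX ⇒ J = (0, 1/5)
5. R is the midpoint of QJ ⇒ R = (1/2, 1/10)
2·[FUX] = 2/15, 2·[XTR] = -1/9
[FUX]:[XTR] = 2/15:-1/9 = -6/5

[FUX]:[XTR] = -6/5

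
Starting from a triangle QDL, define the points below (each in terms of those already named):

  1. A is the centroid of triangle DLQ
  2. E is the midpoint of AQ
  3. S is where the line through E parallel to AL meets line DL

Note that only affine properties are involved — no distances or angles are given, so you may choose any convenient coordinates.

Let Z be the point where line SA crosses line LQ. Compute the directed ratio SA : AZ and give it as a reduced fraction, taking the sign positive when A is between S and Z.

SA:AZ = -5/2

Set Q = (0, 0), D = (1, 0), L = (0, 1); any affine frame gives the same invariant.
1. A is the centroid of triangle DLQ ⇒ A = (1/3, 1/3)
2. E is the midpoint of AQ ⇒ E = (1/6, 1/6)
3. S is where the line through E parallel to AL meets line DL ⇒ S = (-1/2, 3/2)
line SA meets LQ at Z = (0, 4/5)
A = S + t·(Z−S) with t = 5/3, so SA:AZ = 5/3:-2/3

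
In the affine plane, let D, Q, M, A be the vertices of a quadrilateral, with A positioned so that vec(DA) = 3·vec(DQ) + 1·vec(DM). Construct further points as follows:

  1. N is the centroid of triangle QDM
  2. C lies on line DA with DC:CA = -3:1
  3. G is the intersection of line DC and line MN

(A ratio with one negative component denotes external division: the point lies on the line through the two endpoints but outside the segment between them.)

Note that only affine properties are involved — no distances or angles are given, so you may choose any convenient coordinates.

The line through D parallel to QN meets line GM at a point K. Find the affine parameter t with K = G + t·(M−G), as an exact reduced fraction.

t = -5/9

Work in coordinates with D = (0, 0), Q = (1, 0), M = (0, 1), A = (3, 1).
1. N is the centroid of triangle QDM ⇒ N = (1/3, 1/3)
2. C lies on line DA with DC:CA = -3:1 ⇒ C = (9/2, 3/2)
3. G is the intersection of line DC and line MN ⇒ G = (3/7, 1/7)
through D parallel to QN: direction (-2/3, 1/3); meets GM at K = (2/3, -1/3)
K = G + t·(M−G) with t = -5/9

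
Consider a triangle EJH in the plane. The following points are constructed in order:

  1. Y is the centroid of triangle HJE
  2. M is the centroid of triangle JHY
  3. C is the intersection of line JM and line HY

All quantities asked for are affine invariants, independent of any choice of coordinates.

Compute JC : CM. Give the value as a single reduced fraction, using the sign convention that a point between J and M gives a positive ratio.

Assign E = (0, 0), J = (1, 0), H = (0, 1) — the answer is frame-independent, so this choice is without loss of generality.
1. Y is the centroid of triangle HJE ⇒ Y = (1/3, 1/3)
2. M is the centroid of triangle JHY ⇒ M = (4/9, 4/9)
3. C is the intersection of line JM and line HY ⇒ C = (1/6, 2/3)
C = J + t·(M−J) with t = 3/2, so JC:CM = t:(1−t) = 3/2:-1/2

JC:CM = -3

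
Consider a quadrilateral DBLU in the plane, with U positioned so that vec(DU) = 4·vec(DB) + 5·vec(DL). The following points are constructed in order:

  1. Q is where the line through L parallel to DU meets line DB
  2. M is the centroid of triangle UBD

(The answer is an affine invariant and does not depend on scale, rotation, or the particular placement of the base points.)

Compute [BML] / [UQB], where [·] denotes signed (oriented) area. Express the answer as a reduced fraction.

[BML]:[UQB] = 7/27

Set D = (0, 0), B = (1, 0), L = (0, 1), U = (4, 5); any affine frame gives the same invariant.
1. Q is where the line through L parallel to DU meets line DB ⇒ Q = (-4/5, 0)
2. M is the centroid of triangle UBD ⇒ M = (5/3, 5/3)
2·[BML] = 7/3, 2·[UQB] = 9
[BML]:[UQB] = 7/3:9 = 7/27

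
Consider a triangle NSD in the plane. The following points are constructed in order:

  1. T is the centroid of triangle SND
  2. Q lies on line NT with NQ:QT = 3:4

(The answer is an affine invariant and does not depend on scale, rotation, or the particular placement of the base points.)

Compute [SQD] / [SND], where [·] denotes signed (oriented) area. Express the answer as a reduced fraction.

Set N = (0, 0), S = (1, 0), D = (0, 1); any affine frame gives the same invariant.
1. T is the centroid of triangle SND ⇒ T = (1/3, 1/3)
2. Q lies on line NT with NQ:QT = 3:4 ⇒ Q = (1/7, 1/7)
2·[SQD] = -5/7, 2·[SND] = -1
[SQD]:[SND] = -5/7:-1 = 5/7

[SQD]:[SND] = 5/7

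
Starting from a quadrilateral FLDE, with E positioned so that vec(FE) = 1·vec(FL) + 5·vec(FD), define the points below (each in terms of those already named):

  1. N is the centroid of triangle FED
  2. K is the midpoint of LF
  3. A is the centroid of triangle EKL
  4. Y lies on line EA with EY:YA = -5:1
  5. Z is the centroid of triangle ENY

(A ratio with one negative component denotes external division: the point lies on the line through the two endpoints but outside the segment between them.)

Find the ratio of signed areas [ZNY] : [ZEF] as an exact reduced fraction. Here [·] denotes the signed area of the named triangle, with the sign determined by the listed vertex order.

[ZNY]:[ZEF] = 155/201

Choose coordinates F = (0, 0), L = (1, 0), D = (0, 1), E = (1, 5).
1. N is the centroid of triangle FED ⇒ N = (1/3, 2)
2. K is the midpoint of LF ⇒ K = (1/2, 0)
3. A is the centroid of triangle EKL ⇒ A = (5/6, 5/3)
4. Y lies on line EA with EY:YA = -5:1 ⇒ Y = (19/24, 5/6)
5. Z is the centroid of triangle ENY ⇒ Z = (17/24, 47/18)
2·[ZNY] = 155/216, 2·[ZEF] = 67/72
[ZNY]:[ZEF] = 155/216:67/72 = 155/201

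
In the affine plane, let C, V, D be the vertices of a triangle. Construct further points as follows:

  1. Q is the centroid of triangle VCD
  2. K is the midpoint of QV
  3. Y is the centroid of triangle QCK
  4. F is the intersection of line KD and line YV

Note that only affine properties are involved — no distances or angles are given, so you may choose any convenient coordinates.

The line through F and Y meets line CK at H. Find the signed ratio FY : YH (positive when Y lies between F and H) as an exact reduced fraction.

FY:YH = -5/2

Set C = (0, 0), V = (1, 0), D = (0, 1); any affine frame gives the same invariant.
1. Q is the centroid of triangle VCD ⇒ Q = (1/3, 1/3)
2. K is the midpoint of QV ⇒ K = (2/3, 1/6)
3. Y is the centroid of triangle QCK ⇒ Y = (1/3, 1/6)
4. F is the intersection of line KD and line YV ⇒ F = (3/4, 1/16)
line FY meets CK at H = (1/2, 1/8)
Y = F + t·(H−F) with t = 5/3, so FY:YH = 5/3:-2/3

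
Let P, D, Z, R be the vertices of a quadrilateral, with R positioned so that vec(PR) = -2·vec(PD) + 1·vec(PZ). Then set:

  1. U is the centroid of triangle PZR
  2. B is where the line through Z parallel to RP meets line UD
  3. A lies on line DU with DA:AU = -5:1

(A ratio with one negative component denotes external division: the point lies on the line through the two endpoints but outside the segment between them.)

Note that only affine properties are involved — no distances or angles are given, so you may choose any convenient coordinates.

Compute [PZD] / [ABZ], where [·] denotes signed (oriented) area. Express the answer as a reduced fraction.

Work in coordinates with P = (0, 0), D = (1, 0), Z = (0, 1), R = (-2, 1).
1. U is the centroid of triangle PZR ⇒ U = (-2/3, 2/3)
2. B is where the line through Z parallel to RP meets line UD ⇒ B = (6, -2)
3. A lies on line DU with DA:AU = -5:1 ⇒ A = (-13/12, 5/6)
2·[PZD] = -1, 2·[ABZ] = 17/4
[PZD]:[ABZ] = -1:17/4 = -4/17

[PZD]:[ABZ] = -4/17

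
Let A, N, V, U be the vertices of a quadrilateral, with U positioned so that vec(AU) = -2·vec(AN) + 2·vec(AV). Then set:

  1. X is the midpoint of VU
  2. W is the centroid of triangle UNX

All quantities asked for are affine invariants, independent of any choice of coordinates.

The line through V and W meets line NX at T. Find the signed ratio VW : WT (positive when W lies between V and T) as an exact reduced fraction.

Set A = (0, 0), N = (1, 0), V = (0, 1), U = (-2, 2); any affine frame gives the same invariant.
1. X is the midpoint of VU ⇒ X = (-1, 3/2)
2. W is the centroid of triangle UNX ⇒ W = (-2/3, 7/6)
line VW meets NX at T = (-1/2, 9/8)
W = V + t·(T−V) with t = 4/3, so VW:WT = 4/3:-1/3

VW:WT = -4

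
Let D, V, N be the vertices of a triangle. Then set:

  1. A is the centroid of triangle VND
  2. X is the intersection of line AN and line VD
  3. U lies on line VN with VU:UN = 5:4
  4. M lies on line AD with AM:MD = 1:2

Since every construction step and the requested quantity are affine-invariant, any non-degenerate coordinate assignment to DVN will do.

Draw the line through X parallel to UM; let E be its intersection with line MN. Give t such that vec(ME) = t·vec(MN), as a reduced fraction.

Work in coordinates with D = (0, 0), V = (1, 0), N = (0, 1).
1. A is the centroid of triangle VND ⇒ A = (1/3, 1/3)
2. X is the intersection of line AN and line VD ⇒ X = (1/2, 0)
3. U lies on line VN with VU:UN = 5:4 ⇒ U = (4/9, 5/9)
4. M lies on line AD with AM:MD = 1:2 ⇒ M = (2/9, 2/9)
through X parallel to UM: direction (-2/9, -1/3); meets MN at E = (7/20, -9/40)
E = M + t·(N−M) with t = -23/40

t = -23/40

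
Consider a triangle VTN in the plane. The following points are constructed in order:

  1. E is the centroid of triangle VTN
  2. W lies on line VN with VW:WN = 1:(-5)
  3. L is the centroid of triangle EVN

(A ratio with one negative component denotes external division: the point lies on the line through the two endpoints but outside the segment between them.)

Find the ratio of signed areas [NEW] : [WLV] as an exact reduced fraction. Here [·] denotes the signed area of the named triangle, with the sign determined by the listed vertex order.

[NEW]:[WLV] = -15

Set V = (0, 0), T = (1, 0), N = (0, 1); any affine frame gives the same invariant.
1. E is the centroid of triangle VTN ⇒ E = (1/3, 1/3)
2. W lies on line VN with VW:WN = 1:(-5) ⇒ W = (0, -1/4)
3. L is the centroid of triangle EVN ⇒ L = (1/9, 4/9)
2·[NEW] = -5/12, 2·[WLV] = 1/36
[NEW]:[WLV] = -5/12:1/36 = -15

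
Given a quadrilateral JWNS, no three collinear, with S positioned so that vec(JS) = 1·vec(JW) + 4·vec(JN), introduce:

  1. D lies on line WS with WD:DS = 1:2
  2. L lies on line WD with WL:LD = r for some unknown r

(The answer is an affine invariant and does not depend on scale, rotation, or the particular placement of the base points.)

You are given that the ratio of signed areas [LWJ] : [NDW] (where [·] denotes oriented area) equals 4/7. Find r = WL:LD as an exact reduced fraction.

Assign J = (0, 0), W = (1, 0), N = (0, 1), S = (1, 4) — the answer is frame-independent, so this choice is without loss of generality.
1. D lies on line WS with WD:DS = 1:2 ⇒ D = (1, 4/3)
2. With WL:LD = r, write λ = r/(r+1) so L = W + λ·(D−W); L is affine-linear in λ
Every point depending on L is an affine combination of L and λ-independent points, so each such coordinate is linear in λ; the λ² term in each signed area is a multiple of (D−W)×(D−W) = 0, so 2·[LWJ] and 2·[NDW] are each linear in λ. Evaluating at λ=0 and λ=1:
  2·[LWJ] = -4/3·λ,   2·[NDW] = -4/3
So [LWJ]:[NDW] = (-4/3·λ) / (-4/3). Setting this equal to 4/7:
  -4/3·λ = 4/7·(-4/3)  ⇒  λ = 4/7
Then r = λ/(1−λ) = (4/7)/(3/7) = 4/3. Check: with r = 4/3, L = (1, 16/21) and [LWJ]:[NDW] = 4/7 as required.

r = 4/3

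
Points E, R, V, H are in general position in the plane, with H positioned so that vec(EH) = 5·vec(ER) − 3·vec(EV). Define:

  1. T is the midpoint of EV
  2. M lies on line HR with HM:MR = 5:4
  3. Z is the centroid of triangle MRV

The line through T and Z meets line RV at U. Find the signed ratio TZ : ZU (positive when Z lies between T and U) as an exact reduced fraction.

Assign E = (0, 0), R = (1, 0), V = (0, 1), H = (5, -3) — the answer is frame-independent, so this choice is without loss of generality.
1. T is the midpoint of EV ⇒ T = (0, 1/2)
2. M lies on line HR with HM:MR = 5:4 ⇒ M = (25/9, -4/3)
3. Z is the centroid of triangle MRV ⇒ Z = (34/27, -1/9)
line TZ meets RV at U = (34/35, 1/35)
Z = T + t·(U−T) with t = 35/27, so TZ:ZU = 35/27:-8/27

TZ:ZU = -35/8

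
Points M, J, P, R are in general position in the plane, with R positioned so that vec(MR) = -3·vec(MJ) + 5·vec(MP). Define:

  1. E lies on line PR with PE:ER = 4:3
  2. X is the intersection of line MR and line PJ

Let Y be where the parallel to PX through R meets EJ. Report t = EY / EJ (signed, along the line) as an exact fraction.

Set M = (0, 0), J = (1, 0), P = (0, 1), R = (-3, 5); any affine frame gives the same invariant.
1. E lies on line PR with PE:ER = 4:3 ⇒ E = (-12/7, 23/7)
2. X is the intersection of line MR and line PJ ⇒ X = (-3/2, 5/2)
through R parallel to PX: direction (-3/2, 3/2); meets EJ at Y = (-15/4, 23/4)
Y = E + t·(J−E) with t = -3/4

t = -3/4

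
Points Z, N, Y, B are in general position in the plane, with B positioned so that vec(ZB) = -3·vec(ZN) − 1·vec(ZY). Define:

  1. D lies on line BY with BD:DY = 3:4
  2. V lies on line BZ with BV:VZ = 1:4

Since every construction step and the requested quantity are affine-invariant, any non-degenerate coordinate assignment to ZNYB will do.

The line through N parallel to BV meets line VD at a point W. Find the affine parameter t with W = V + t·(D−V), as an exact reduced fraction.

Assign Z = (0, 0), N = (1, 0), Y = (0, 1), B = (-3, -1) — the answer is frame-independent, so this choice is without loss of generality.
1. D lies on line BY with BD:DY = 3:4 ⇒ D = (-12/7, -1/7)
2. V lies on line BZ with BV:VZ = 1:4 ⇒ V = (-12/5, -4/5)
through N parallel to BV: direction (3/5, 1/5); meets VD at W = (-44/15, -59/45)
W = V + t·(D−V) with t = -7/9

t = -7/9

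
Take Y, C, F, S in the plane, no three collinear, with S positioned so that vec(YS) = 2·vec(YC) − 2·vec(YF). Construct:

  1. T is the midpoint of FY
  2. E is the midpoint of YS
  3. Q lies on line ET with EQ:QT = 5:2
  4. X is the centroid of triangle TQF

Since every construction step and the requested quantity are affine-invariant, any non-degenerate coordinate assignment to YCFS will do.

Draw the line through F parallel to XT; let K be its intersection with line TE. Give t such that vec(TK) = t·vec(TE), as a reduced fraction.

t = -2/7

Assign Y = (0, 0), C = (1, 0), F = (0, 1), S = (2, -2) — the answer is frame-independent, so this choice is without loss of generality.
1. T is the midpoint of FY ⇒ T = (0, 1/2)
2. E is the midpoint of YS ⇒ E = (1, -1)
3. Q lies on line ET with EQ:QT = 5:2 ⇒ Q = (2/7, 1/14)
4. X is the centroid of triangle TQF ⇒ X = (2/21, 11/21)
through F parallel to XT: direction (-2/21, -1/42); meets TE at K = (-2/7, 13/14)
K = T + t·(E−T) with t = -2/7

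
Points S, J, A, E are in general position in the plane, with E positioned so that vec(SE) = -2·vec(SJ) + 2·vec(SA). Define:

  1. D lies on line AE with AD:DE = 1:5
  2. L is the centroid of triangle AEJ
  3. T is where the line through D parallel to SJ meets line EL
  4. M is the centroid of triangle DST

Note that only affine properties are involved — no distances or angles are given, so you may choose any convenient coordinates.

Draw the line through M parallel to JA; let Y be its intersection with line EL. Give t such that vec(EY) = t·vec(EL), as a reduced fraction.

Assign S = (0, 0), J = (1, 0), A = (0, 1), E = (-2, 2) — the answer is frame-independent, so this choice is without loss of generality.
1. D lies on line AE with AD:DE = 1:5 ⇒ D = (-1/3, 7/6)
2. L is the centroid of triangle AEJ ⇒ L = (-1/3, 1)
3. T is where the line through D parallel to SJ meets line EL ⇒ T = (-11/18, 7/6)
4. M is the centroid of triangle DST ⇒ M = (-17/54, 7/9)
through M parallel to JA: direction (-1, 1); meets EL at Y = (-91/108, 47/36)
Y = E + t·(L−E) with t = 25/36

t = 25/36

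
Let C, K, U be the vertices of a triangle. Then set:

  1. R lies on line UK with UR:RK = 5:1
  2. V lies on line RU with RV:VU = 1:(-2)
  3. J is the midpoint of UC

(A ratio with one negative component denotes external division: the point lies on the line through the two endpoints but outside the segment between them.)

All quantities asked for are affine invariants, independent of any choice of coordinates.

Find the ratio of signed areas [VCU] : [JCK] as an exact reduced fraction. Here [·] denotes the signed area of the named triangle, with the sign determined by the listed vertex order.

Set C = (0, 0), K = (1, 0), U = (0, 1); any affine frame gives the same invariant.
1. R lies on line UK with UR:RK = 5:1 ⇒ R = (5/6, 1/6)
2. V lies on line RU with RV:VU = 1:(-2) ⇒ V = (5/3, -2/3)
3. J is the midpoint of UC ⇒ J = (0, 1/2)
2·[VCU] = -5/3, 2·[JCK] = 1/2
[VCU]:[JCK] = -5/3:1/2 = -10/3

[VCU]:[JCK] = -10/3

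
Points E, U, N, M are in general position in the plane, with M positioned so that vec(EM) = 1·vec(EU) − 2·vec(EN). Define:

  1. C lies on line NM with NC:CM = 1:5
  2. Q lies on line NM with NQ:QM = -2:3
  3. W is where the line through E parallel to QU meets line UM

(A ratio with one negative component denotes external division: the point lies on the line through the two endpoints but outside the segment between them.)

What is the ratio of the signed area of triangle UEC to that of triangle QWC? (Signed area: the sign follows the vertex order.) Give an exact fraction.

Set E = (0, 0), U = (1, 0), N = (0, 1), M = (1, -2); any affine frame gives the same invariant.
1. C lies on line NM with NC:CM = 1:5 ⇒ C = (1/6, 1/2)
2. Q lies on line NM with NQ:QM = -2:3 ⇒ Q = (-2, 7)
3. W is where the line through E parallel to QU meets line UM ⇒ W = (1, -7/3)
2·[UEC] = -1/2, 2·[QWC] = 13/18
[UEC]:[QWC] = -1/2:13/18 = -9/13

[UEC]:[QWC] = -9/13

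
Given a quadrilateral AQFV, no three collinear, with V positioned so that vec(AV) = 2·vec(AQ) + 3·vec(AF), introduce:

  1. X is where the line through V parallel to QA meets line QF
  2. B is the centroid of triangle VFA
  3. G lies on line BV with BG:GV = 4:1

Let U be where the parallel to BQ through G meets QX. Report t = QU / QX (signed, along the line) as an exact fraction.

t = -28/45

Set A = (0, 0), Q = (1, 0), F = (0, 1), V = (2, 3); any affine frame gives the same invariant.
1. X is where the line through V parallel to QA meets line QF ⇒ X = (-2, 3)
2. B is the centroid of triangle VFA ⇒ B = (2/3, 4/3)
3. G lies on line BV with BG:GV = 4:1 ⇒ G = (26/15, 8/3)
through G parallel to BQ: direction (1/3, -4/3); meets QX at U = (43/15, -28/15)
U = Q + t·(X−Q) with t = -28/45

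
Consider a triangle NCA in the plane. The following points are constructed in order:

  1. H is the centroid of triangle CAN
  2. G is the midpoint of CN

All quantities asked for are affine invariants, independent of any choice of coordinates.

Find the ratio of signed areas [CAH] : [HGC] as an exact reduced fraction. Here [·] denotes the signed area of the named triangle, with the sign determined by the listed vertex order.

Work in coordinates with N = (0, 0), C = (1, 0), A = (0, 1).
1. H is the centroid of triangle CAN ⇒ H = (1/3, 1/3)
2. G is the midpoint of CN ⇒ G = (1/2, 0)
2·[CAH] = 1/3, 2·[HGC] = 1/6
[CAH]:[HGC] = 1/3:1/6 = 2

[CAH]:[HGC] = 2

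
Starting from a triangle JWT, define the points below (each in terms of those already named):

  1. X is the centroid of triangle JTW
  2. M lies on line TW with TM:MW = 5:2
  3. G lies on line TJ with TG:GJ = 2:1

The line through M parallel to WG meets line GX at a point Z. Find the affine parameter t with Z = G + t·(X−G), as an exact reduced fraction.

t = 12/7

Assign J = (0, 0), W = (1, 0), T = (0, 1) — the answer is frame-independent, so this choice is without loss of generality.
1. X is the centroid of triangle JTW ⇒ X = (1/3, 1/3)
2. M lies on line TW with TM:MW = 5:2 ⇒ M = (5/7, 2/7)
3. G lies on line TJ with TG:GJ = 2:1 ⇒ G = (0, 1/3)
through M parallel to WG: direction (-1, 1/3); meets GX at Z = (4/7, 1/3)
Z = G + t·(X−G) with t = 12/7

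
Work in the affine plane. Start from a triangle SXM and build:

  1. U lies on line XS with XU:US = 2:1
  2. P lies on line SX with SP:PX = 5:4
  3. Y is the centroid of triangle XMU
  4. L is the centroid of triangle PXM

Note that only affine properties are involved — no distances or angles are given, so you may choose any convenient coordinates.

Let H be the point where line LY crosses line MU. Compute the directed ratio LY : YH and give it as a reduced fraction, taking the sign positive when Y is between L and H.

LY:YH = 1/3

Set S = (0, 0), X = (1, 0), M = (0, 1); any affine frame gives the same invariant.
1. U lies on line XS with XU:US = 2:1 ⇒ U = (1/3, 0)
2. P lies on line SX with SP:PX = 5:4 ⇒ P = (5/9, 0)
3. Y is the centroid of triangle XMU ⇒ Y = (4/9, 1/3)
4. L is the centroid of triangle PXM ⇒ L = (14/27, 1/3)
line LY meets MU at H = (2/9, 1/3)
Y = L + t·(H−L) with t = 1/4, so LY:YH = 1/4:3/4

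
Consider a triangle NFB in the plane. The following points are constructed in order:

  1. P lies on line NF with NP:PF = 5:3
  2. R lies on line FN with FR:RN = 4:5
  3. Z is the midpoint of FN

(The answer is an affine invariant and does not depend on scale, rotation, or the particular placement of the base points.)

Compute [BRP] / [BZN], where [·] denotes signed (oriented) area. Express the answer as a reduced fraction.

Choose coordinates N = (0, 0), F = (1, 0), B = (0, 1).
1. P lies on line NF with NP:PF = 5:3 ⇒ P = (5/8, 0)
2. R lies on line FN with FR:RN = 4:5 ⇒ R = (5/9, 0)
3. Z is the midpoint of FN ⇒ Z = (1/2, 0)
2·[BRP] = 5/72, 2·[BZN] = -1/2
[BRP]:[BZN] = 5/72:-1/2 = -5/36

[BRP]:[BZN] = -5/36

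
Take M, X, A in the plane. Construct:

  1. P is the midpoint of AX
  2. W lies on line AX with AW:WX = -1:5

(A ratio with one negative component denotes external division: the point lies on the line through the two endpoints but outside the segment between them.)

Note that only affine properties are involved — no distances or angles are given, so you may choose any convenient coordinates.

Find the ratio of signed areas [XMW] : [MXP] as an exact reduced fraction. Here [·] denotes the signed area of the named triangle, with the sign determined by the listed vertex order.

[XMW]:[MXP] = -5/2

Work in coordinates with M = (0, 0), X = (1, 0), A = (0, 1).
1. P is the midpoint of AX ⇒ P = (1/2, 1/2)
2. W lies on line AX with AW:WX = -1:5 ⇒ W = (-1/4, 5/4)
2·[XMW] = -5/4, 2·[MXP] = 1/2
[XMW]:[MXP] = -5/4:1/2 = -5/2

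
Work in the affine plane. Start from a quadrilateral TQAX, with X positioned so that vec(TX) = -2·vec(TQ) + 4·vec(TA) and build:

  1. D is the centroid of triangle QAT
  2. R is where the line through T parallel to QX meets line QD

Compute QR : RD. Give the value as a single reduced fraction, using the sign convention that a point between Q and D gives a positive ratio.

Assign T = (0, 0), Q = (1, 0), A = (0, 1), X = (-2, 4) — the answer is frame-independent, so this choice is without loss of generality.
1. D is the centroid of triangle QAT ⇒ D = (1/3, 1/3)
2. R is where the line through T parallel to QX meets line QD ⇒ R = (-3/5, 4/5)
R = Q + t·(D−Q) with t = 12/5, so QR:RD = t:(1−t) = 12/5:-7/5

QR:RD = -12/7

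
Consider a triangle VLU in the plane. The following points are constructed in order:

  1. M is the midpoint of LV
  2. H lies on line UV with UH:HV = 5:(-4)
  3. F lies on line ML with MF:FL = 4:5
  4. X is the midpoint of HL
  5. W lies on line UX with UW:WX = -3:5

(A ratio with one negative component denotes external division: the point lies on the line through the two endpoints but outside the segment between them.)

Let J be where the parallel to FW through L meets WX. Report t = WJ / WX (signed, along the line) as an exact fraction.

t = -11/30

Set V = (0, 0), L = (1, 0), U = (0, 1); any affine frame gives the same invariant.
1. M is the midpoint of LV ⇒ M = (1/2, 0)
2. H lies on line UV with UH:HV = 5:(-4) ⇒ H = (0, -4)
3. F lies on line ML with MF:FL = 4:5 ⇒ F = (13/18, 0)
4. X is the midpoint of HL ⇒ X = (1/2, -2)
5. W lies on line UX with UW:WX = -3:5 ⇒ W = (-3/4, 11/2)
through L parallel to FW: direction (-53/36, 11/2); meets WX at J = (-29/24, 33/4)
J = W + t·(X−W) with t = -11/30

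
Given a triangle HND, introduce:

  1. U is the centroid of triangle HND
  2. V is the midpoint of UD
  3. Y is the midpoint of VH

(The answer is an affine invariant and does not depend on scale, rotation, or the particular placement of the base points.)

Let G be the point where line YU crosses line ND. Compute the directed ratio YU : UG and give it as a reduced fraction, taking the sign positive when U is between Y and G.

YU:UG = 3/4

Choose coordinates H = (0, 0), N = (1, 0), D = (0, 1).
1. U is the centroid of triangle HND ⇒ U = (1/3, 1/3)
2. V is the midpoint of UD ⇒ V = (1/6, 2/3)
3. Y is the midpoint of VH ⇒ Y = (1/12, 1/3)
line YU meets ND at G = (2/3, 1/3)
U = Y + t·(G−Y) with t = 3/7, so YU:UG = 3/7:4/7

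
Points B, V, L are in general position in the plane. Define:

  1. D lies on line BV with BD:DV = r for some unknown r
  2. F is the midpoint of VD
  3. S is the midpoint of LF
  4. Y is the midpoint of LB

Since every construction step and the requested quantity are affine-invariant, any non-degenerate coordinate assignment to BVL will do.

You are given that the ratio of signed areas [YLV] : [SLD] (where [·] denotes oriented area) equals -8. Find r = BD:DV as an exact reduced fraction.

Assign B = (0, 0), V = (1, 0), L = (0, 1) — the answer is frame-independent, so this choice is without loss of generality.
1. With BD:DV = r, write λ = r/(r+1) so D = B + λ·(V−B); D is affine-linear in λ
2. F is the midpoint of VD ⇒ F is an affine combination of earlier points and hence also affine-linear in λ
3. S is the midpoint of LF ⇒ S is an affine combination of earlier points and hence also affine-linear in λ
4. Y is the midpoint of LB ⇒ Y = (0, 1/2)
Every point depending on D is an affine combination of D and λ-independent points, so each such coordinate is linear in λ; the λ² term in each signed area is a multiple of (V−B)×(V−B) = 0, so 2·[YLV] and 2·[SLD] are each linear in λ. Evaluating at λ=0 and λ=1:
  2·[YLV] = -1/2,   2·[SLD] = -1/4·λ + 1/4
So [YLV]:[SLD] = (-1/2) / (-1/4·λ + 1/4). Setting this equal to -8:
  -1/2 = -8·(-1/4·λ + 1/4)  ⇒  λ = 3/4
Then r = λ/(1−λ) = (3/4)/(1/4) = 3. Check: with r = 3, D = (3/4, 0) and [YLV]:[SLD] = -8 as required.

r = 3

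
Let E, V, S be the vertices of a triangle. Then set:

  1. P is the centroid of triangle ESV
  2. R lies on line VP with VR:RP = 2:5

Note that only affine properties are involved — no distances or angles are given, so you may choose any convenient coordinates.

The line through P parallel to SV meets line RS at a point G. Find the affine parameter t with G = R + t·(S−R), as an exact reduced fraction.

t = -5/2

Work in coordinates with E = (0, 0), V = (1, 0), S = (0, 1).
1. P is the centroid of triangle ESV ⇒ P = (1/3, 1/3)
2. R lies on line VP with VR:RP = 2:5 ⇒ R = (17/21, 2/21)
through P parallel to SV: direction (1, -1); meets RS at G = (17/6, -13/6)
G = R + t·(S−R) with t = -5/2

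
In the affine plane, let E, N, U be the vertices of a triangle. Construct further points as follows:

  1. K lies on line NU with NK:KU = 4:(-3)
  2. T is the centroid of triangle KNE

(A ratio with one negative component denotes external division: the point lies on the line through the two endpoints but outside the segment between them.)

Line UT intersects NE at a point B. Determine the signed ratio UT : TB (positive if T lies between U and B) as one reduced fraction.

Choose coordinates E = (0, 0), N = (1, 0), U = (0, 1).
1. K lies on line NU with NK:KU = 4:(-3) ⇒ K = (-3, 4)
2. T is the centroid of triangle KNE ⇒ T = (-2/3, 4/3)
line UT meets NE at B = (2, 0)
T = U + t·(B−U) with t = -1/3, so UT:TB = -1/3:4/3

UT:TB = -1/4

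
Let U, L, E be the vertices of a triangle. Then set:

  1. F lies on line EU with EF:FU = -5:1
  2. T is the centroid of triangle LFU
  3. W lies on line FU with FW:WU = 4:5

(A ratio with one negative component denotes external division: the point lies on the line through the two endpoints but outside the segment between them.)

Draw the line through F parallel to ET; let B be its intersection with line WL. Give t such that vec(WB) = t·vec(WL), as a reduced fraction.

Choose coordinates U = (0, 0), L = (1, 0), E = (0, 1).
1. F lies on line EU with EF:FU = -5:1 ⇒ F = (0, -1/4)
2. T is the centroid of triangle LFU ⇒ T = (1/3, -1/12)
3. W lies on line FU with FW:WU = 4:5 ⇒ W = (0, -5/36)
through F parallel to ET: direction (1/3, -13/12); meets WL at B = (-2/61, -35/244)
B = W + t·(L−W) with t = -2/61

t = -2/61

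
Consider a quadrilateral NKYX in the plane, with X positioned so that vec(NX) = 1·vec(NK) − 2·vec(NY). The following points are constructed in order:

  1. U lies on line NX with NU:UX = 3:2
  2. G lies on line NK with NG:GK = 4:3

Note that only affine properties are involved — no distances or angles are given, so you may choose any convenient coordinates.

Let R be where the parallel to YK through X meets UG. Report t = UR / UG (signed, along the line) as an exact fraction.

t = -14/41

Assign N = (0, 0), K = (1, 0), Y = (0, 1), X = (1, -2) — the answer is frame-independent, so this choice is without loss of generality.
1. U lies on line NX with NU:UX = 3:2 ⇒ U = (3/5, -6/5)
2. G lies on line NK with NG:GK = 4:3 ⇒ G = (4/7, 0)
through X parallel to YK: direction (1, -1); meets UG at R = (25/41, -66/41)
R = U + t·(G−U) with t = -14/41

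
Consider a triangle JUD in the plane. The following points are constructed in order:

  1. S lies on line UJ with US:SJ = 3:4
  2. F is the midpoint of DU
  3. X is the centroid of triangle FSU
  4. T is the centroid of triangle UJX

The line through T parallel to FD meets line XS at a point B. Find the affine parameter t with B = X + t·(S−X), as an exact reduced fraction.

Work in coordinates with J = (0, 0), U = (1, 0), D = (0, 1).
1. S lies on line UJ with US:SJ = 3:4 ⇒ S = (4/7, 0)
2. F is the midpoint of DU ⇒ F = (1/2, 1/2)
3. X is the centroid of triangle FSU ⇒ X = (29/42, 1/6)
4. T is the centroid of triangle UJX ⇒ T = (71/126, 1/18)
through T parallel to FD: direction (-1/2, 1/2); meets XS at B = (149/252, 1/36)
B = X + t·(S−X) with t = 5/6

t = 5/6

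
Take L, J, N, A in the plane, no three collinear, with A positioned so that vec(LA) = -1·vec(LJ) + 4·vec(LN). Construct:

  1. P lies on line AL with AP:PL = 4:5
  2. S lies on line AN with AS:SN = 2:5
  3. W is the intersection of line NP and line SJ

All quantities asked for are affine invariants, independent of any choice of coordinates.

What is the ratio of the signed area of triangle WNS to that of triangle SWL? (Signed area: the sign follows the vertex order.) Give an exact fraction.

[WNS]:[SWL] = 5/11

Work in coordinates with L = (0, 0), J = (1, 0), N = (0, 1), A = (-1, 4).
1. P lies on line AL with AP:PL = 4:5 ⇒ P = (-5/9, 20/9)
2. S lies on line AN with AS:SN = 2:5 ⇒ S = (-5/7, 22/7)
3. W is the intersection of line NP and line SJ ⇒ W = (-25/11, 6)
2·[WNS] = 100/77, 2·[SWL] = 20/7
[WNS]:[SWL] = 100/77:20/7 = 5/11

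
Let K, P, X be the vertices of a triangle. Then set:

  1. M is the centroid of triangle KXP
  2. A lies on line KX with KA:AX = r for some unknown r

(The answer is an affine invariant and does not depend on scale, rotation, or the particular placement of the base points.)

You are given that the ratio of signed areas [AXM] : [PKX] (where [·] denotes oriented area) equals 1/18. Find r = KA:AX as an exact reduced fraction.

r = 5

Choose coordinates K = (0, 0), P = (1, 0), X = (0, 1).
1. M is the centroid of triangle KXP ⇒ M = (1/3, 1/3)
2. With KA:AX = r, write λ = r/(r+1) so A = K + λ·(X−K); A is affine-linear in λ
Every point depending on A is an affine combination of A and λ-independent points, so each such coordinate is linear in λ; the λ² term in each signed area is a multiple of (X−K)×(X−K) = 0, so 2·[AXM] and 2·[PKX] are each linear in λ. Evaluating at λ=0 and λ=1:
  2·[AXM] = 1/3·λ − 1/3,   2·[PKX] = -1
So [AXM]:[PKX] = (1/3·λ − 1/3) / (-1). Setting this equal to 1/18:
  1/3·λ − 1/3 = 1/18·(-1)  ⇒  λ = 5/6
Then r = λ/(1−λ) = (5/6)/(1/6) = 5. Check: with r = 5, A = (0, 5/6) and [AXM]:[PKX] = 1/18 as required.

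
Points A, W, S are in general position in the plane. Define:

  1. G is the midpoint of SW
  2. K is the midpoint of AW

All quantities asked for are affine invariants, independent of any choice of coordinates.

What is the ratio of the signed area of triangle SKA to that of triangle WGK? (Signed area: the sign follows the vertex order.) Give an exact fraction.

Assign A = (0, 0), W = (1, 0), S = (0, 1) — the answer is frame-independent, so this choice is without loss of generality.
1. G is the midpoint of SW ⇒ G = (1/2, 1/2)
2. K is the midpoint of AW ⇒ K = (1/2, 0)
2·[SKA] = -1/2, 2·[WGK] = 1/4
[SKA]:[WGK] = -1/2:1/4 = -2

[SKA]:[WGK] = -2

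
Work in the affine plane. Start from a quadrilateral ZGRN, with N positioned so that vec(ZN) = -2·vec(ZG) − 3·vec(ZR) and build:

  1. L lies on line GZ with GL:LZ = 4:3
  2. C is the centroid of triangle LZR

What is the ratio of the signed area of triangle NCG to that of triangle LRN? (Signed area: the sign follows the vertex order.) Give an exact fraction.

[NCG]:[LRN] = -25/26

Choose coordinates Z = (0, 0), G = (1, 0), R = (0, 1), N = (-2, -3).
1. L lies on line GZ with GL:LZ = 4:3 ⇒ L = (3/7, 0)
2. C is the centroid of triangle LZR ⇒ C = (1/7, 1/3)
2·[NCG] = -25/7, 2·[LRN] = 26/7
[NCG]:[LRN] = -25/7:26/7 = -25/26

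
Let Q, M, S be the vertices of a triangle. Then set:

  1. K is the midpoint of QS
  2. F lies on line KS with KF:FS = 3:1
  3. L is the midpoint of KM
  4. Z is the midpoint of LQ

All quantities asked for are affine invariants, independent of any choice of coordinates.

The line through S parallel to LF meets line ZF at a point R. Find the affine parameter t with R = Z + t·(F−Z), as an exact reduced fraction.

Assign Q = (0, 0), M = (1, 0), S = (0, 1) — the answer is frame-independent, so this choice is without loss of generality.
1. K is the midpoint of QS ⇒ K = (0, 1/2)
2. F lies on line KS with KF:FS = 3:1 ⇒ F = (0, 7/8)
3. L is the midpoint of KM ⇒ L = (1/2, 1/4)
4. Z is the midpoint of LQ ⇒ Z = (1/4, 1/8)
through S parallel to LF: direction (-1/2, 5/8); meets ZF at R = (-1/14, 61/56)
R = Z + t·(F−Z) with t = 9/7

t = 9/7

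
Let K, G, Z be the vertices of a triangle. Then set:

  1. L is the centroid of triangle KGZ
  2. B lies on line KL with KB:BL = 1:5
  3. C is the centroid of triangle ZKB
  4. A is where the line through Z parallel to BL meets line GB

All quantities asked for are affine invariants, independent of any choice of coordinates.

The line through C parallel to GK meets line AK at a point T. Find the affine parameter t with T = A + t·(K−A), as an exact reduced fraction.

t = -13/6

Work in coordinates with K = (0, 0), G = (1, 0), Z = (0, 1).
1. L is the centroid of triangle KGZ ⇒ L = (1/3, 1/3)
2. B lies on line KL with KB:BL = 1:5 ⇒ B = (1/18, 1/18)
3. C is the centroid of triangle ZKB ⇒ C = (1/54, 19/54)
4. A is where the line through Z parallel to BL meets line GB ⇒ A = (-8/9, 1/9)
through C parallel to GK: direction (-1, 0); meets AK at T = (-76/27, 19/54)
T = A + t·(K−A) with t = -13/6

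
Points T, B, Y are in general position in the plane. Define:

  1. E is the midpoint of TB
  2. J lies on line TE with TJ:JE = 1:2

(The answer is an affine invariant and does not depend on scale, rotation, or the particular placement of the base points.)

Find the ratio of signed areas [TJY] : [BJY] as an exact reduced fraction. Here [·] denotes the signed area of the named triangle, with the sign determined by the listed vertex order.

Work in coordinates with T = (0, 0), B = (1, 0), Y = (0, 1).
1. E is the midpoint of TB ⇒ E = (1/2, 0)
2. J lies on line TE with TJ:JE = 1:2 ⇒ J = (1/6, 0)
2·[TJY] = 1/6, 2·[BJY] = -5/6
[TJY]:[BJY] = 1/6:-5/6 = -1/5

[TJY]:[BJY] = -1/5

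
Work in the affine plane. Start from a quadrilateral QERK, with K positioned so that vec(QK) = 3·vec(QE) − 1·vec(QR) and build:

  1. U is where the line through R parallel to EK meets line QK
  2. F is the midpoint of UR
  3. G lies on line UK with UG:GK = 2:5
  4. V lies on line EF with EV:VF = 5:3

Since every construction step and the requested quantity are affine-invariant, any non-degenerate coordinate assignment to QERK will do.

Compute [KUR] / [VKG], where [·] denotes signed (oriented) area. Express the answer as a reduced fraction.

[KUR]:[VKG] = 16/5

Work in coordinates with Q = (0, 0), E = (1, 0), R = (0, 1), K = (3, -1).
1. U is where the line through R parallel to EK meets line QK ⇒ U = (6, -2)
2. F is the midpoint of UR ⇒ F = (3, -1/2)
3. G lies on line UK with UG:GK = 2:5 ⇒ G = (36/7, -12/7)
4. V lies on line EF with EV:VF = 5:3 ⇒ V = (9/4, -5/16)
2·[KUR] = 3, 2·[VKG] = 15/16
[KUR]:[VKG] = 3:15/16 = 16/5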